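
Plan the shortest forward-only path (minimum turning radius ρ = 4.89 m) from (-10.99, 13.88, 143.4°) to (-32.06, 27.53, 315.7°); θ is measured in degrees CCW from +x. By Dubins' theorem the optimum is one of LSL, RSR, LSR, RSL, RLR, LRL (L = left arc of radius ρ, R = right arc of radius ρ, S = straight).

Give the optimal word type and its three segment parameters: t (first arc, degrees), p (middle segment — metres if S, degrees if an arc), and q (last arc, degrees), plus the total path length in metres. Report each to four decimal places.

RSL: t = 19.7095°, p = 22.4134 m, q = 192.0095°, L = 40.4829 m

Let ψ = atan2(Δy, Δx) = atan2(13.65, -21.07) = 147.0632° be the start→goal bearing.
Normalize: d = |goal − start| / ρ = 25.105127/4.89 = 5.133973, α = (θ_start − ψ) mod 360° = 356.3368° = 6.219250 rad, β = (θ_goal − ψ) mod 360° = 168.6368° = 2.943267 rad.
Common terms: sin α = -0.063891, cos α = 0.997957, sin β = 0.197028, cos β = -0.980398, cos(α−β) = -0.990983, d² = 26.357677. Work in radians in the unit-radius frame; every candidate has L = ρ·(t + p + q).
LSL: p² = 2 + d² − 2cos(α−β) + 2d(sin α − sin β) = 27.660541; p = √p² = 5.259329; φ = atan2(cos β − cos α, d + sin α − sin β) = -0.385650 rad; t = (φ − α) mod 2π = 5.961471 rad, q = (β − φ) mod 2π = 3.328917 rad → L = 4.89·(5.961471 + 5.259329 + 3.328917) = 4.89·14.549717 = 71.148114 m
RSR: p² = 2 + d² − 2cos(α−β) + 2d(sin β − sin α) = 33.018745; p = √p² = 5.746194; φ = atan2(cos α − cos β, d − sin α + sin β) = 0.351482 rad; t = (α − φ) mod 2π = 5.867768 rad, q = (φ − β) mod 2π = 3.691400 rad → L = 4.89·(5.867768 + 5.746194 + 3.691400) = 4.89·15.305362 = 74.843221 m
LSR: p² = d² − 2 + 2cos(α−β) + 2d(sin α + sin β) = 23.742747; p = √p² = 4.872653; φ = atan2(−cos α − cos β, d + sin α + sin β) − atan2(−2, p) = 0.386152 rad; t = (φ − α) mod 2π = 0.450087 rad, q = (φ − β) mod 2π = 3.726070 rad → L = 4.89·(0.450087 + 4.872653 + 3.726070) = 4.89·9.048810 = 44.248681 m
RSL: p² = d² − 2 + 2cos(α−β) − 2d(sin α + sin β) = 21.008674; p = √p² = 4.583522; φ = atan2(cos α + cos β, d − sin α − sin β) − atan2(2, p) = -0.407930 rad; t = (α − φ) mod 2π = 0.343995 rad, q = (β − φ) mod 2π = 3.351197 rad → L = 4.89·(0.343995 + 4.583522 + 3.351197) = 4.89·8.278714 = 40.482914 m
RLR: c = (6 − d² + 2cos(α−β) + 2d(sin α − sin β))/8 = -3.127343, |c| > 1 → infeasible
LRL: c = (6 − d² + 2cos(α−β) − 2d(sin α − sin β))/8 = -2.457568, |c| > 1 → infeasible
Shortest: RSL with L = 40.482914 m ≈ 40.4829 m
Convert RSL to answer units (arcs ×180/π): t = 0.343995·180/π = 19.7095°, p = ρ·p = 4.89·4.583522 = 22.4134 m, q = 3.351197·180/π = 192.0095°, L = 40.4829 m.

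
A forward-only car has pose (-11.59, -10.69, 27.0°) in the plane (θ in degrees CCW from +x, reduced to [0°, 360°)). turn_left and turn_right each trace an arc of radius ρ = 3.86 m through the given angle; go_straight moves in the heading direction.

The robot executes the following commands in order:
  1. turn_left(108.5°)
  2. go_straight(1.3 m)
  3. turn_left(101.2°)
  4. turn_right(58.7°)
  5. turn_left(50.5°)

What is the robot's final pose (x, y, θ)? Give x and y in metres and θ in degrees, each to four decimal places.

set_pose: (x, y, θ) = (-11.5900, -10.6900, 27.0000°), ρ = 3.86
turn_left(108.5°): centre at ρ to the left, rotate +108.5° → (-10.6369, -4.4976, 135.5000°)
go_straight(1.3): x += 1.3·cos θ, y += 1.3·sin θ → (-11.5641, -3.5864, 135.5000°)
turn_left(101.2°): centre at ρ to the left, rotate +101.2° → (-17.4958, -4.2203, 236.7000°)
turn_right(58.7°): centre at ρ to the right, rotate −58.7° → (-20.8568, -5.9587, 178.0000°)
turn_left(50.5°): centre at ρ to the left, rotate +50.5° → (-23.8825, -7.2587, 228.5000°)

(-23.8825, -7.2587, 228.5000°)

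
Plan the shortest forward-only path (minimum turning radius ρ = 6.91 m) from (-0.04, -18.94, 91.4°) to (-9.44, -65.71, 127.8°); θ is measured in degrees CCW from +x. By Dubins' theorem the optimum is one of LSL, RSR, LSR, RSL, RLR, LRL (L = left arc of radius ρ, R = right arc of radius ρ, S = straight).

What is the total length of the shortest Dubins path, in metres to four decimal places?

Let ψ = atan2(Δy, Δx) = atan2(-46.77, -9.40) = -101.3641° be the start→goal bearing.
Normalize: d = |goal − start| / ρ = 47.705271/6.91 = 6.903802, α = (θ_start − ψ) mod 360° = 192.7641° = 3.364368 rad, β = (θ_goal − ψ) mod 360° = 229.1641° = 3.999668 rad.
Common terms: sin α = -0.220938, cos α = -0.975288, sin β = -0.756586, cos β = -0.653895, cos(α−β) = 0.804894, d² = 47.662481. Work in radians in the unit-radius frame; every candidate has L = ρ·(t + p + q).
LSL: p² = 2 + d² − 2cos(α−β) + 2d(sin α − sin β) = 55.448709; p = √p² = 7.446389; φ = atan2(cos β − cos α, d + sin α − sin β) = 0.043174 rad; t = (φ − α) mod 2π = 2.961991 rad, q = (β − φ) mod 2π = 3.956494 rad → L = 6.91·(2.961991 + 7.446389 + 3.956494) = 6.91·14.364874 = 99.261280 m
RSR: p² = 2 + d² − 2cos(α−β) + 2d(sin β − sin α) = 40.656678; p = √p² = 6.376259; φ = atan2(cos α − cos β, d − sin α + sin β) = -0.050426 rad; t = (α − φ) mod 2π = 3.414794 rad, q = (φ − β) mod 2π = 2.233091 rad → L = 6.91·(3.414794 + 6.376259 + 2.233091) = 6.91·12.024144 = 83.086838 m
LSR: p² = d² − 2 + 2cos(α−β) + 2d(sin α + sin β) = 33.775016; p = √p² = 5.811628; φ = atan2(−cos α − cos β, d + sin α + sin β) − atan2(−2, p) = 0.599724 rad; t = (φ − α) mod 2π = 3.518541 rad, q = (φ − β) mod 2π = 2.883241 rad → L = 6.91·(3.518541 + 5.811628 + 2.883241) = 6.91·12.213409 = 84.394656 m
RSL: p² = d² − 2 + 2cos(α−β) − 2d(sin α + sin β) = 60.769521; p = √p² = 7.795481; φ = atan2(cos α + cos β, d − sin α − sin β) − atan2(2, p) = -0.454985 rad; t = (α − φ) mod 2π = 3.819354 rad, q = (β − φ) mod 2π = 4.454654 rad → L = 6.91·(3.819354 + 7.795481 + 4.454654) = 6.91·16.069488 = 111.040163 m
RLR: c = (6 − d² + 2cos(α−β) + 2d(sin α − sin β))/8 = -4.082085, |c| > 1 → infeasible
LRL: c = (6 − d² + 2cos(α−β) − 2d(sin α − sin β))/8 = -5.931089, |c| > 1 → infeasible
Shortest: RSR with L = 83.086838 m ≈ 83.0868 m

83.0868 m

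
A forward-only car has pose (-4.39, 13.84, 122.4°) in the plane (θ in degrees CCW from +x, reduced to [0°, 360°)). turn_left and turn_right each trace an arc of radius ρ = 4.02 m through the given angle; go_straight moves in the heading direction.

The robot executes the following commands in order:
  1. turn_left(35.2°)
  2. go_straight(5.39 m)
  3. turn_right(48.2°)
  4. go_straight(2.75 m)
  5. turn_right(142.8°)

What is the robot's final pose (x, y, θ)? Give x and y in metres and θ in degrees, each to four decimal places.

(-8.4042, 27.1232, 326.6000°)

set_pose: (x, y, θ) = (-4.3900, 13.8400, 122.4000°), ρ = 4.02
turn_left(35.2°): centre at ρ to the left, rotate +35.2° → (-6.2523, 15.4027, 157.6000°)
go_straight(5.39): x += 5.39·cos θ, y += 5.39·sin θ → (-11.2356, 17.4566, 157.6000°)
turn_right(48.2°): centre at ρ to the right, rotate −48.2° → (-13.4955, 19.8380, 109.4000°)
go_straight(2.75): x += 2.75·cos θ, y += 2.75·sin θ → (-14.4089, 22.4319, 109.4000°)
turn_right(142.8°): centre at ρ to the right, rotate −142.8° → (-8.4042, 27.1232, -33.4000° ≡ 326.6000°)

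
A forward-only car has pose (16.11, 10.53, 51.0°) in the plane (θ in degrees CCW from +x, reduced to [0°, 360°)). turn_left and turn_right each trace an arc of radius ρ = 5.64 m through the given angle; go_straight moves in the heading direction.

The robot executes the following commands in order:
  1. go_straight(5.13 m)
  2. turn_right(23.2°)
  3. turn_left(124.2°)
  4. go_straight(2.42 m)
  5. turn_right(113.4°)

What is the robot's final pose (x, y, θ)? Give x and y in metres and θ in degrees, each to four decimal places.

(18.1009, 36.4490, 38.6000°)

set_pose: (x, y, θ) = (16.1100, 10.5300, 51.0000°), ρ = 5.64
go_straight(5.13): x += 5.13·cos θ, y += 5.13·sin θ → (19.3384, 14.5168, 51.0000°)
turn_right(23.2°): centre at ρ to the right, rotate −23.2° → (21.0911, 15.9564, 27.8000°)
turn_left(124.2°): centre at ρ to the left, rotate +124.2° → (21.1085, 25.9253, 152.0000°)
go_straight(2.42): x += 2.42·cos θ, y += 2.42·sin θ → (18.9718, 27.0614, 152.0000°)
turn_right(113.4°): centre at ρ to the right, rotate −113.4° → (18.1009, 36.4490, 38.6000°)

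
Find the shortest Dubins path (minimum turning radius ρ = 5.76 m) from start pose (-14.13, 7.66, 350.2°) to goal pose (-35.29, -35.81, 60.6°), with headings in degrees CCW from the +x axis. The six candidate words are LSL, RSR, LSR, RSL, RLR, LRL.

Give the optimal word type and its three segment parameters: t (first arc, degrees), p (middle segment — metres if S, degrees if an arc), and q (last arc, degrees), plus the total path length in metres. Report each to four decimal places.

Let ψ = atan2(Δy, Δx) = atan2(-43.47, -21.16) = -115.9555° be the start→goal bearing.
Normalize: d = |goal − start| / ρ = 48.346525/5.76 = 8.393494, α = (θ_start − ψ) mod 360° = 106.1555° = 1.852764 rad, β = (θ_goal − ψ) mod 360° = 176.5555° = 3.081476 rad.
Common terms: sin α = 0.960510, cos α = -0.278246, sin β = 0.060081, cos β = -0.998194, cos(α−β) = 0.335452, d² = 70.450741. Work in radians in the unit-radius frame; every candidate has L = ρ·(t + p + q).
LSL: p² = 2 + d² − 2cos(α−β) + 2d(sin α − sin β) = 86.895328; p = √p² = 9.321766; φ = atan2(cos β − cos α, d + sin α − sin β) = -0.077310 rad; t = (φ − α) mod 2π = 4.353112 rad, q = (β − φ) mod 2π = 3.158786 rad → L = 5.76·(4.353112 + 9.321766 + 3.158786) = 5.76·16.833663 = 96.961902 m
RSR: p² = 2 + d² − 2cos(α−β) + 2d(sin β − sin α) = 56.664347; p = √p² = 7.527572; φ = atan2(cos α − cos β, d − sin α + sin β) = 0.095788 rad; t = (α − φ) mod 2π = 1.756976 rad, q = (φ − β) mod 2π = 3.297498 rad → L = 5.76·(1.756976 + 7.527572 + 3.297498) = 5.76·12.582046 = 72.472585 m
LSR: p² = d² − 2 + 2cos(α−β) + 2d(sin α + sin β) = 86.254289; p = √p² = 9.287319; φ = atan2(−cos α − cos β, d + sin α + sin β) − atan2(−2, p) = 0.346875 rad; t = (φ − α) mod 2π = 4.777296 rad, q = (φ − β) mod 2π = 3.548584 rad → L = 5.76·(4.777296 + 9.287319 + 3.548584) = 5.76·17.613199 = 101.452027 m
RSL: p² = d² − 2 + 2cos(α−β) − 2d(sin α + sin β) = 51.988999; p = √p² = 7.210340; φ = atan2(cos α + cos β, d − sin α − sin β) − atan2(2, p) = -0.442004 rad; t = (α − φ) mod 2π = 2.294767 rad, q = (β − φ) mod 2π = 3.523479 rad → L = 5.76·(2.294767 + 7.210340 + 3.523479) = 5.76·13.028586 = 75.044656 m
RLR: c = (6 − d² + 2cos(α−β) + 2d(sin α − sin β))/8 = -6.083043, |c| > 1 → infeasible
LRL: c = (6 − d² + 2cos(α−β) − 2d(sin α − sin β))/8 = -9.861916, |c| > 1 → infeasible
Shortest: RSR with L = 72.472585 m ≈ 72.4726 m
Convert RSR to answer units (arcs ×180/π): t = 1.756976·180/π = 100.6673°, p = ρ·p = 5.76·7.527572 = 43.3588 m, q = 3.297498·180/π = 188.9327°, L = 72.4726 m.

RSR: t = 100.6673°, p = 43.3588 m, q = 188.9327°, L = 72.4726 m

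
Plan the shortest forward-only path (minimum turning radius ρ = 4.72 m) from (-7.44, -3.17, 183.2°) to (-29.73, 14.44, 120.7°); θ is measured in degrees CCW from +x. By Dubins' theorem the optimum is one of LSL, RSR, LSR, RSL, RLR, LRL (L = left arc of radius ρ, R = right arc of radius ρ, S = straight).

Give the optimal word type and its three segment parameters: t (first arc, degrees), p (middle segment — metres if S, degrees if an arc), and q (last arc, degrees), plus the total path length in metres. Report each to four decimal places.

RSR: t = 43.6280°, p = 23.6042 m, q = 18.8720°, L = 28.7529 m

Let ψ = atan2(Δy, Δx) = atan2(17.61, -22.29) = 141.6898° be the start→goal bearing.
Normalize: d = |goal − start| / ρ = 28.406974/4.72 = 6.018427, α = (θ_start − ψ) mod 360° = 41.5102° = 0.724489 rad, β = (θ_goal − ψ) mod 360° = 339.0102° = 5.916843 rad.
Common terms: sin α = 0.662753, cos α = 0.748838, sin β = -0.358202, cos β = 0.933644, cos(α−β) = 0.461749, d² = 36.221461. Work in radians in the unit-radius frame; every candidate has L = ρ·(t + p + q).
LSL: p² = 2 + d² − 2cos(α−β) + 2d(sin α − sin β) = 49.587053; p = √p² = 7.041807; φ = atan2(cos β − cos α, d + sin α − sin β) = 0.026247 rad; t = (φ − α) mod 2π = 5.584943 rad, q = (β − φ) mod 2π = 5.890596 rad → L = 4.72·(5.584943 + 7.041807 + 5.890596) = 4.72·18.517347 = 87.401879 m
RSR: p² = 2 + d² − 2cos(α−β) + 2d(sin β − sin α) = 25.008875; p = √p² = 5.000887; φ = atan2(cos α − cos β, d − sin α + sin β) = -0.036963 rad; t = (α − φ) mod 2π = 0.761452 rad, q = (φ − β) mod 2π = 0.329379 rad → L = 4.72·(0.761452 + 5.000887 + 0.329379) = 4.72·6.091718 = 28.752910 m
LSR: p² = d² − 2 + 2cos(α−β) + 2d(sin α + sin β) = 38.810788; p = √p² = 6.229830; φ = atan2(−cos α − cos β, d + sin α + sin β) − atan2(−2, p) = 0.050578 rad; t = (φ − α) mod 2π = 5.609275 rad, q = (φ − β) mod 2π = 0.416920 rad → L = 4.72·(5.609275 + 6.229830 + 0.416920) = 4.72·12.256025 = 57.848439 m
RSL: p² = d² − 2 + 2cos(α−β) − 2d(sin α + sin β) = 31.479129; p = √p² = 5.610626; φ = atan2(cos α + cos β, d − sin α − sin β) − atan2(2, p) = -0.056062 rad; t = (α − φ) mod 2π = 0.780551 rad, q = (β − φ) mod 2π = 5.972905 rad → L = 4.72·(0.780551 + 5.610626 + 5.972905) = 4.72·12.364082 = 58.358467 m
RLR: c = (6 − d² + 2cos(α−β) + 2d(sin α − sin β))/8 = -2.126109, |c| > 1 → infeasible
LRL: c = (6 − d² + 2cos(α−β) − 2d(sin α − sin β))/8 = -5.198382, |c| > 1 → infeasible
Shortest: RSR with L = 28.752910 m ≈ 28.7529 m
Convert RSR to answer units (arcs ×180/π): t = 0.761452·180/π = 43.6280°, p = ρ·p = 4.72·5.000887 = 23.6042 m, q = 0.329379·180/π = 18.8720°, L = 28.7529 m.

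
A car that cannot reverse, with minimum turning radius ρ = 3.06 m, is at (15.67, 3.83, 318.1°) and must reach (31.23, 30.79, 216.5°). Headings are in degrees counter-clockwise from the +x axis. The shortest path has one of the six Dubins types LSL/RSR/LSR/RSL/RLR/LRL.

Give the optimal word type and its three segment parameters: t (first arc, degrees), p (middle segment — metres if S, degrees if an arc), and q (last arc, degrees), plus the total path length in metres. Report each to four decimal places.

Let ψ = atan2(Δy, Δx) = atan2(26.96, 15.56) = 60.0085° be the start→goal bearing.
Normalize: d = |goal − start| / ρ = 31.128045/3.06 = 10.172564, α = (θ_start − ψ) mod 360° = 258.0915° = 4.504546 rad, β = (θ_goal − ψ) mod 360° = 156.4915° = 2.731291 rad.
Common terms: sin α = -0.978478, cos α = -0.206350, sin β = 0.398886, cos β = -0.917001, cos(α−β) = -0.201078, d² = 103.481054. Work in radians in the unit-radius frame; every candidate has L = ρ·(t + p + q).
LSL: p² = 2 + d² − 2cos(α−β) + 2d(sin α − sin β) = 77.860562; p = √p² = 8.823863; φ = atan2(cos β − cos α, d + sin α − sin β) = -0.080625 rad; t = (φ − α) mod 2π = 1.698015 rad, q = (β − φ) mod 2π = 2.811916 rad → L = 3.06·(1.698015 + 8.823863 + 2.811916) = 3.06·13.333794 = 40.801410 m
RSR: p² = 2 + d² − 2cos(α−β) + 2d(sin β − sin α) = 133.905859; p = √p² = 11.571770; φ = atan2(cos α − cos β, d − sin α + sin β) = 0.061451 rad; t = (α − φ) mod 2π = 4.443094 rad, q = (φ − β) mod 2π = 3.613345 rad → L = 3.06·(4.443094 + 11.571770 + 3.613345) = 3.06·19.628210 = 60.062322 m
LSR: p² = d² − 2 + 2cos(α−β) + 2d(sin α + sin β) = 89.287019; p = √p² = 9.449181; φ = atan2(−cos α − cos β, d + sin α + sin β) − atan2(−2, p) = 0.325151 rad; t = (φ − α) mod 2π = 2.103790 rad, q = (φ − β) mod 2π = 3.877045 rad → L = 3.06·(2.103790 + 9.449181 + 3.877045) = 3.06·15.430016 = 47.215850 m
RSL: p² = d² − 2 + 2cos(α−β) − 2d(sin α + sin β) = 112.870778; p = √p² = 10.624066; φ = atan2(cos α + cos β, d − sin α − sin β) − atan2(2, p) = -0.290173 rad; t = (α − φ) mod 2π = 4.794719 rad, q = (β − φ) mod 2π = 3.021464 rad → L = 3.06·(4.794719 + 10.624066 + 3.021464) = 3.06·18.440249 = 56.427163 m
RLR: c = (6 − d² + 2cos(α−β) + 2d(sin α − sin β))/8 = -15.738232, |c| > 1 → infeasible
LRL: c = (6 − d² + 2cos(α−β) − 2d(sin α − sin β))/8 = -8.732570, |c| > 1 → infeasible
Shortest: LSL with L = 40.801410 m ≈ 40.8014 m
Convert LSL to answer units (arcs ×180/π): t = 1.698015·180/π = 97.2891°, p = ρ·p = 3.06·8.823863 = 27.0010 m, q = 2.811916·180/π = 161.1109°, L = 40.8014 m.

LSL: t = 97.2891°, p = 27.0010 m, q = 161.1109°, L = 40.8014 m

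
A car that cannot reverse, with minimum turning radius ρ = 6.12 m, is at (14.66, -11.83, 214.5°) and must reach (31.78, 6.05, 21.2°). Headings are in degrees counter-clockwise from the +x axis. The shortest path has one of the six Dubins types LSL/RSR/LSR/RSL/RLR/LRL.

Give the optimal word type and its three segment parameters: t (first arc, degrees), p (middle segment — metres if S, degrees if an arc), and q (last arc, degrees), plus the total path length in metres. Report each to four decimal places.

RSL: t = 197.2010°, p = 23.0558 m, q = 3.9010°, L = 44.5364 m

Let ψ = atan2(Δy, Δx) = atan2(17.88, 17.12) = 46.2439° be the start→goal bearing.
Normalize: d = |goal − start| / ρ = 24.754571/6.12 = 4.044865, α = (θ_start − ψ) mod 360° = 168.2561° = 2.936622 rad, β = (θ_goal − ψ) mod 360° = 334.9561° = 5.846086 rad.
Common terms: sin α = 0.203538, cos α = -0.979067, sin β = -0.423313, cos β = 0.905983, cos(α−β) = -0.973179, d² = 16.360930. Work in radians in the unit-radius frame; every candidate has L = ρ·(t + p + q).
LSL: p² = 2 + d² − 2cos(α−β) + 2d(sin α − sin β) = 25.378346; p = √p² = 5.037692; φ = atan2(cos β − cos α, d + sin α − sin β) = 0.383522 rad; t = (φ − α) mod 2π = 3.730085 rad, q = (β − φ) mod 2π = 5.462564 rad → L = 6.12·(3.730085 + 5.037692 + 5.462564) = 6.12·14.230342 = 87.089691 m
RSR: p² = 2 + d² − 2cos(α−β) + 2d(sin β − sin α) = 15.236229; p = √p² = 3.903361; φ = atan2(cos α − cos β, d − sin α + sin β) = -0.503998 rad; t = (α − φ) mod 2π = 3.440620 rad, q = (φ − β) mod 2π = 6.216287 rad → L = 6.12·(3.440620 + 3.903361 + 6.216287) = 6.12·13.560268 = 82.988840 m
LSR: p² = d² − 2 + 2cos(α−β) + 2d(sin α + sin β) = 10.636652; p = √p² = 3.261388; φ = atan2(−cos α − cos β, d + sin α + sin β) − atan2(−2, p) = 0.569199 rad; t = (φ − α) mod 2π = 3.915762 rad, q = (φ − β) mod 2π = 1.006298 rad → L = 6.12·(3.915762 + 3.261388 + 1.006298) = 6.12·8.183448 = 50.082704 m
RSL: p² = d² − 2 + 2cos(α−β) − 2d(sin α + sin β) = 14.192492; p = √p² = 3.767292; φ = atan2(cos α + cos β, d − sin α − sin β) − atan2(2, p) = -0.505185 rad; t = (α − φ) mod 2π = 3.441807 rad, q = (β − φ) mod 2π = 0.068086 rad → L = 6.12·(3.441807 + 3.767292 + 0.068086) = 6.12·7.277185 = 44.536373 m
RLR: c = (6 − d² + 2cos(α−β) + 2d(sin α − sin β))/8 = -0.904529; p = 2π − arccos c = 3.582116 rad; φ = atan2(cos α − cos β, d − sin α + sin β) = -0.503998 rad; t = (α − φ + p/2) mod 2π = 5.231678 rad, q = (α − β − t + p) mod 2π = 1.724160 rad → L = 6.12·(5.231678 + 3.582116 + 1.724160) = 6.12·10.537953 = 64.492275 m
LRL: c = (6 − d² + 2cos(α−β) − 2d(sin α − sin β))/8 = -2.172293, |c| > 1 → infeasible
Shortest: RSL with L = 44.536373 m ≈ 44.5364 m
Convert RSL to answer units (arcs ×180/π): t = 3.441807·180/π = 197.2010°, p = ρ·p = 6.12·3.767292 = 23.0558 m, q = 0.068086·180/π = 3.9010°, L = 44.5364 m.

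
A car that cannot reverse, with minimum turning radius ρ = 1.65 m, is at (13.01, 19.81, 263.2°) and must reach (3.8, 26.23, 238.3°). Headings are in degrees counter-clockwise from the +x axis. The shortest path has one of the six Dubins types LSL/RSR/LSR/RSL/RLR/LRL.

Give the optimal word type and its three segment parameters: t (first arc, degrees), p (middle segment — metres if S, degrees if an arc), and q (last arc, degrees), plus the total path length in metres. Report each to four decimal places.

RSL: t = 148.0030°, p = 7.4736 m, q = 123.1030°, L = 15.2809 m

Let ψ = atan2(Δy, Δx) = atan2(6.42, -9.21) = 145.1209° be the start→goal bearing.
Normalize: d = |goal − start| / ρ = 11.226776/1.65 = 6.804107, α = (θ_start − ψ) mod 360° = 118.0791° = 2.060870 rad, β = (θ_goal − ψ) mod 360° = 93.1791° = 1.626283 rad.
Common terms: sin α = 0.882298, cos α = -0.470691, sin β = 0.998461, cos β = -0.055458, cos(α−β) = 0.907044, d² = 46.295868. Work in radians in the unit-radius frame; every candidate has L = ρ·(t + p + q).
LSL: p² = 2 + d² − 2cos(α−β) + 2d(sin α − sin β) = 44.901013; p = √p² = 6.700822; φ = atan2(cos β − cos α, d + sin α − sin β) = 0.062007 rad; t = (φ − α) mod 2π = 4.284323 rad, q = (β − φ) mod 2π = 1.564276 rad → L = 1.65·(4.284323 + 6.700822 + 1.564276) = 1.65·12.549420 = 20.706543 m
RSR: p² = 2 + d² − 2cos(α−β) + 2d(sin β − sin α) = 48.062546; p = √p² = 6.932716; φ = atan2(cos α − cos β, d − sin α + sin β) = -0.059931 rad; t = (α − φ) mod 2π = 2.120800 rad, q = (φ − β) mod 2π = 4.596972 rad → L = 1.65·(2.120800 + 6.932716 + 4.596972) = 1.65·13.650488 = 22.523305 m
LSR: p² = d² − 2 + 2cos(α−β) + 2d(sin α + sin β) = 71.703730; p = √p² = 8.467806; φ = atan2(−cos α − cos β, d + sin α + sin β) − atan2(−2, p) = 0.292446 rad; t = (φ − α) mod 2π = 4.514762 rad, q = (φ − β) mod 2π = 4.949349 rad → L = 1.65·(4.514762 + 8.467806 + 4.949349) = 1.65·17.931917 = 29.587662 m
RSL: p² = d² − 2 + 2cos(α−β) − 2d(sin α + sin β) = 20.516181; p = √p² = 4.529479; φ = atan2(cos α + cos β, d − sin α − sin β) − atan2(2, p) = -0.522270 rad; t = (α − φ) mod 2π = 2.583140 rad, q = (β − φ) mod 2π = 2.148553 rad → L = 1.65·(2.583140 + 4.529479 + 2.148553) = 1.65·9.261172 = 15.280934 m
RLR: c = (6 − d² + 2cos(α−β) + 2d(sin α − sin β))/8 = -5.007818, |c| > 1 → infeasible
LRL: c = (6 − d² + 2cos(α−β) − 2d(sin α − sin β))/8 = -4.612627, |c| > 1 → infeasible
Shortest: RSL with L = 15.280934 m ≈ 15.2809 m
Convert RSL to answer units (arcs ×180/π): t = 2.583140·180/π = 148.0030°, p = ρ·p = 1.65·4.529479 = 7.4736 m, q = 2.148553·180/π = 123.1030°, L = 15.2809 m.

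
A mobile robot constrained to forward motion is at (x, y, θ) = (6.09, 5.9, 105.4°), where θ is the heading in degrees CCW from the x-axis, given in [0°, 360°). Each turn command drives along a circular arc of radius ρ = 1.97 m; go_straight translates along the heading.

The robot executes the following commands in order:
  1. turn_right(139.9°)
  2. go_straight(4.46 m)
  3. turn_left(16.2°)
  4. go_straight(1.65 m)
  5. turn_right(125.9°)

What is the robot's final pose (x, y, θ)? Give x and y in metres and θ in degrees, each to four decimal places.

set_pose: (x, y, θ) = (6.0900, 5.9000, 105.4000°), ρ = 1.97
turn_right(139.9°): centre at ρ to the right, rotate −139.9° → (9.1051, 8.0467, -34.5000° ≡ 325.5000°)
go_straight(4.46): x += 4.46·cos θ, y += 4.46·sin θ → (12.7807, 5.5205, 325.5000°)
turn_left(16.2°): centre at ρ to the left, rotate +16.2° → (13.2779, 5.2737, 341.7000°)
go_straight(1.65): x += 1.65·cos θ, y += 1.65·sin θ → (14.8445, 4.7556, 341.7000°)
turn_right(125.9°): centre at ρ to the right, rotate −125.9° → (15.3783, 1.2874, 215.8000°)

(15.3783, 1.2874, 215.8000°)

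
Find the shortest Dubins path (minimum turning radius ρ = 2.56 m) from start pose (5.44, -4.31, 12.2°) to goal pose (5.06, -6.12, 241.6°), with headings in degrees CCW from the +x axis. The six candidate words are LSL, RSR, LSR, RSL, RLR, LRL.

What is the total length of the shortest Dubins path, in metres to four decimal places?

Let ψ = atan2(Δy, Δx) = atan2(-1.81, -0.38) = -101.8567° be the start→goal bearing.
Normalize: d = |goal − start| / ρ = 1.849459/2.56 = 0.722445, α = (θ_start − ψ) mod 360° = 114.0567° = 1.990666 rad, β = (θ_goal − ψ) mod 360° = 343.4567° = 5.994451 rad.
Common terms: sin α = 0.913142, cos α = -0.407641, sin β = -0.284739, cos β = 0.958605, cos(α−β) = -0.650774, d² = 0.521927. Work in radians in the unit-radius frame; every candidate has L = ρ·(t + p + q).
LSL: p² = 2 + d² − 2cos(α−β) + 2d(sin α − sin β) = 5.554282; p = √p² = 2.356752; φ = atan2(cos β − cos α, d + sin α − sin β) = 0.618380 rad; t = (φ − α) mod 2π = 4.910899 rad, q = (β − φ) mod 2π = 5.376071 rad → L = 2.56·(4.910899 + 2.356752 + 5.376071) = 2.56·12.643723 = 32.367931 m
RSR: p² = 2 + d² − 2cos(α−β) + 2d(sin β − sin α) = 2.092669; p = √p² = 1.446606; φ = atan2(cos α − cos β, d − sin α + sin β) = -1.905677 rad; t = (α − φ) mod 2π = 3.896343 rad, q = (φ − β) mod 2π = 4.666243 rad → L = 2.56·(3.896343 + 1.446606 + 4.666243) = 2.56·10.009191 = 25.623529 m
LSR: p² = d² − 2 + 2cos(α−β) + 2d(sin α + sin β) = -1.871648 < 0 → infeasible
RSL: p² = d² − 2 + 2cos(α−β) − 2d(sin α + sin β) = -3.687595 < 0 → infeasible
RLR: c = (6 − d² + 2cos(α−β) + 2d(sin α − sin β))/8 = 0.738416; p = 2π − arccos c = 5.543108 rad; φ = atan2(cos α − cos β, d − sin α + sin β) = -1.905677 rad; t = (α − φ + p/2) mod 2π = 0.384711 rad, q = (α − β − t + p) mod 2π = 1.154611 rad → L = 2.56·(0.384711 + 5.543108 + 1.154611) = 2.56·7.082431 = 18.131023 m
LRL: c = (6 − d² + 2cos(α−β) − 2d(sin α − sin β))/8 = 0.305715; p = 2π − arccos c = 5.023078 rad; φ = atan2(cos β − cos α, d + sin α − sin β) = 0.618380 rad; t = (φ − α + p/2) mod 2π = 1.139253 rad, q = (β − α − t + p) mod 2π = 1.604425 rad → L = 2.56·(1.139253 + 5.023078 + 1.604425) = 2.56·7.766756 = 19.882895 m
Shortest: RLR with L = 18.131023 m ≈ 18.1310 m

18.1310 m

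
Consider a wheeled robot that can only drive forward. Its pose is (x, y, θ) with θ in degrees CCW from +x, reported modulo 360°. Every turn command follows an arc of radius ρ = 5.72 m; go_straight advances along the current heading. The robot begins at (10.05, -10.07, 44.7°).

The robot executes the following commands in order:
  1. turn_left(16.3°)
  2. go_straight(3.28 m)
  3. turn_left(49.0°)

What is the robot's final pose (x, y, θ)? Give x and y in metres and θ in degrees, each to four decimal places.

set_pose: (x, y, θ) = (10.0500, -10.0700, 44.7000°), ρ = 5.72
turn_left(16.3°): centre at ρ to the left, rotate +16.3° → (11.0294, -8.7773, 61.0000°)
go_straight(3.28): x += 3.28·cos θ, y += 3.28·sin θ → (12.6196, -5.9086, 61.0000°)
turn_left(49.0°): centre at ρ to the left, rotate +49.0° → (12.9918, -1.1791, 110.0000°)

(12.9918, -1.1791, 110.0000°)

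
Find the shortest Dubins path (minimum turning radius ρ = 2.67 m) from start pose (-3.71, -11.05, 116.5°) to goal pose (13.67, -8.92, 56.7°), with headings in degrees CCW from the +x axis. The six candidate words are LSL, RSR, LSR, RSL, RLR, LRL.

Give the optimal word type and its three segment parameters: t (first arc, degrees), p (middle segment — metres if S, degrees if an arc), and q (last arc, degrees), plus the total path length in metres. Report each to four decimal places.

Let ψ = atan2(Δy, Δx) = atan2(2.13, 17.38) = 6.9870° be the start→goal bearing.
Normalize: d = |goal − start| / ρ = 17.510034/2.67 = 6.558065, α = (θ_start − ψ) mod 360° = 109.5130° = 1.911362 rad, β = (θ_goal − ψ) mod 360° = 49.7130° = 0.867655 rad.
Common terms: sin α = 0.942566, cos α = -0.334020, sin β = 0.762815, cos β = 0.646617, cos(α−β) = 0.503020, d² = 43.008220. Work in radians in the unit-radius frame; every candidate has L = ρ·(t + p + q).
LSL: p² = 2 + d² − 2cos(α−β) + 2d(sin α − sin β) = 46.359819; p = √p² = 6.808804; φ = atan2(cos β − cos α, d + sin α − sin β) = 0.144528 rad; t = (φ − α) mod 2π = 4.516351 rad, q = (β − φ) mod 2π = 0.723128 rad → L = 2.67·(4.516351 + 6.808804 + 0.723128) = 2.67·12.048283 = 32.168915 m
RSR: p² = 2 + d² − 2cos(α−β) + 2d(sin β − sin α) = 41.644542; p = √p² = 6.453258; φ = atan2(cos α − cos β, d − sin α + sin β) = -0.152551 rad; t = (α − φ) mod 2π = 2.063913 rad, q = (φ − β) mod 2π = 5.262979 rad → L = 2.67·(2.063913 + 6.453258 + 5.262979) = 2.67·13.780150 = 36.793002 m
LSR: p² = d² − 2 + 2cos(α−β) + 2d(sin α + sin β) = 64.382255; p = √p² = 8.023855; φ = atan2(−cos α − cos β, d + sin α + sin β) − atan2(−2, p) = 0.206468 rad; t = (φ − α) mod 2π = 4.578291 rad, q = (φ − β) mod 2π = 5.621998 rad → L = 2.67·(4.578291 + 8.023855 + 5.621998) = 2.67·18.224145 = 48.658468 m
RSL: p² = d² − 2 + 2cos(α−β) − 2d(sin α + sin β) = 19.646265; p = √p² = 4.432411; φ = atan2(cos α + cos β, d − sin α − sin β) − atan2(2, p) = -0.359541 rad; t = (α − φ) mod 2π = 2.270903 rad, q = (β − φ) mod 2π = 1.227196 rad → L = 2.67·(2.270903 + 4.432411 + 1.227196) = 2.67·7.930510 = 21.174462 m
RLR: c = (6 − d² + 2cos(α−β) + 2d(sin α − sin β))/8 = -4.205568, |c| > 1 → infeasible
LRL: c = (6 − d² + 2cos(α−β) − 2d(sin α − sin β))/8 = -4.794977, |c| > 1 → infeasible
Shortest: RSL with L = 21.174462 m ≈ 21.1745 m
Convert RSL to answer units (arcs ×180/π): t = 2.270903·180/π = 130.1132°, p = ρ·p = 2.67·4.432411 = 11.8345 m, q = 1.227196·180/π = 70.3132°, L = 21.1745 m.

RSL: t = 130.1132°, p = 11.8345 m, q = 70.3132°, L = 21.1745 m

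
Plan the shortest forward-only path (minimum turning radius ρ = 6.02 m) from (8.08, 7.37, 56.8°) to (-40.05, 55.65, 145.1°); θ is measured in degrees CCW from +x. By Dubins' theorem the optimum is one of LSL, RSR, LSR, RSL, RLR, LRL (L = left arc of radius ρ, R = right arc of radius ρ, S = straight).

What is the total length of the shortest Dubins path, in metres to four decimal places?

Let ψ = atan2(Δy, Δx) = atan2(48.28, -48.13) = 134.9109° be the start→goal bearing.
Normalize: d = |goal − start| / ρ = 68.172247/6.02 = 11.324294, α = (θ_start − ψ) mod 360° = 281.8891° = 4.919894 rad, β = (θ_goal − ψ) mod 360° = 10.1891° = 0.177834 rad.
Common terms: sin α = -0.978548, cos α = 0.206019, sin β = 0.176898, cos β = 0.984229, cos(α−β) = 0.029666, d² = 128.239625. Work in radians in the unit-radius frame; every candidate has L = ρ·(t + p + q).
LSL: p² = 2 + d² − 2cos(α−β) + 2d(sin α − sin β) = 104.011066; p = √p² = 10.198582; φ = atan2(cos β − cos α, d + sin α − sin β) = 0.076380 rad; t = (φ − α) mod 2π = 1.439672 rad, q = (β − φ) mod 2π = 0.101454 rad → L = 6.02·(1.439672 + 10.198582 + 0.101454) = 6.02·11.739707 = 70.673038 m
RSR: p² = 2 + d² − 2cos(α−β) + 2d(sin β − sin α) = 156.349518; p = √p² = 12.503980; φ = atan2(cos α − cos β, d − sin α + sin β) = -0.062277 rad; t = (α − φ) mod 2π = 4.982171 rad, q = (φ − β) mod 2π = 6.043074 rad → L = 6.02·(4.982171 + 12.503980 + 6.043074) = 6.02·23.529225 = 141.645934 m
LSR: p² = d² − 2 + 2cos(α−β) + 2d(sin α + sin β) = 108.142722; p = √p² = 10.399169; φ = atan2(−cos α − cos β, d + sin α + sin β) − atan2(−2, p) = 0.077369 rad; t = (φ − α) mod 2π = 1.440660 rad, q = (φ − β) mod 2π = 6.182720 rad → L = 6.02·(1.440660 + 10.399169 + 6.182720) = 6.02·18.022550 = 108.495750 m
RSL: p² = d² − 2 + 2cos(α−β) − 2d(sin α + sin β) = 144.455192; p = √p² = 12.018951; φ = atan2(cos α + cos β, d − sin α − sin β) − atan2(2, p) = -0.067049 rad; t = (α − φ) mod 2π = 4.986943 rad, q = (β − φ) mod 2π = 0.244883 rad → L = 6.02·(4.986943 + 12.018951 + 0.244883) = 6.02·17.250778 = 103.849682 m
RLR: c = (6 − d² + 2cos(α−β) + 2d(sin α − sin β))/8 = -18.543690, |c| > 1 → infeasible
LRL: c = (6 − d² + 2cos(α−β) − 2d(sin α − sin β))/8 = -12.001383, |c| > 1 → infeasible
Shortest: LSL with L = 70.673038 m ≈ 70.6730 m

70.6730 m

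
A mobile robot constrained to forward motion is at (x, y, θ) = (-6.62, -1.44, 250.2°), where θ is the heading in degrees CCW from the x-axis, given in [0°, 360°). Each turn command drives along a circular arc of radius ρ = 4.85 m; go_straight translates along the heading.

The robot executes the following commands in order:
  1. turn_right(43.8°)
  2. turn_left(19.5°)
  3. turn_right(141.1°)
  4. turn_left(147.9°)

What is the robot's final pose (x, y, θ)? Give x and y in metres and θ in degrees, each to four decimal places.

(-27.3543, 2.0830, 232.7000°)

set_pose: (x, y, θ) = (-6.6200, -1.4400, 250.2000°), ρ = 4.85
turn_right(43.8°): centre at ρ to the right, rotate −43.8° → (-9.0268, -4.1413, 206.4000°)
turn_left(19.5°): centre at ρ to the left, rotate +19.5° → (-10.3532, -5.1103, 225.9000°)
turn_right(141.1°): centre at ρ to the right, rotate −141.1° → (-18.6662, -1.2956, 84.8000°)
turn_left(147.9°): centre at ρ to the left, rotate +147.9° → (-27.3543, 2.0830, 232.7000°)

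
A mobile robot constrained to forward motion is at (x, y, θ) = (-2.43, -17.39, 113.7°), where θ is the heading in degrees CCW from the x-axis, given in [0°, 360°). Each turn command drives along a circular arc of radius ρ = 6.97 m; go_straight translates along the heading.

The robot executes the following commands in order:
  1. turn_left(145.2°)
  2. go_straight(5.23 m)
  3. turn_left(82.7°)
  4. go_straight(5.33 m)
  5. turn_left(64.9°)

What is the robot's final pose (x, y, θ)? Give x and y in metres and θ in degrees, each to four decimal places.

set_pose: (x, y, θ) = (-2.4300, -17.3900, 113.7000°), ρ = 6.97
turn_left(145.2°): centre at ρ to the left, rotate +145.2° → (-15.6518, -18.8497, 258.9000°)
go_straight(5.23): x += 5.23·cos θ, y += 5.23·sin θ → (-16.6587, -23.9819, 258.9000°)
turn_left(82.7°): centre at ρ to the left, rotate +82.7° → (-12.0191, -31.9374, 341.6000°)
go_straight(5.33): x += 5.33·cos θ, y += 5.33·sin θ → (-6.9616, -33.6198, 341.6000°)
turn_left(64.9°): centre at ρ to the left, rotate +64.9° → (0.2943, -31.8040, 406.5000° ≡ 46.5000°)

(0.2943, -31.8040, 46.5000°)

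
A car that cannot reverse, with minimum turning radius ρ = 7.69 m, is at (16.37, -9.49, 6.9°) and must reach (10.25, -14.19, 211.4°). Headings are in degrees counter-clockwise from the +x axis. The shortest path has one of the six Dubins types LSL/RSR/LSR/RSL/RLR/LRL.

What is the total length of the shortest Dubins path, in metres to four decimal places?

54.0081 m

Let ψ = atan2(Δy, Δx) = atan2(-4.70, -6.12) = -142.4767° be the start→goal bearing.
Normalize: d = |goal − start| / ρ = 7.716502/7.69 = 1.003446, α = (θ_start − ψ) mod 360° = 149.3767° = 2.607115 rad, β = (θ_goal − ψ) mod 360° = 353.8767° = 6.176313 rad.
Common terms: sin α = 0.509392, cos α = -0.860535, sin β = -0.106669, cos β = 0.994295, cos(α−β) = -0.909961, d² = 1.006904. Work in radians in the unit-radius frame; every candidate has L = ρ·(t + p + q).
LSL: p² = 2 + d² − 2cos(α−β) + 2d(sin α − sin β) = 6.063194; p = √p² = 2.462355; φ = atan2(cos β − cos α, d + sin α − sin β) = 0.853027 rad; t = (φ − α) mod 2π = 4.529097 rad, q = (β − φ) mod 2π = 5.323287 rad → L = 7.69·(4.529097 + 2.462355 + 5.323287) = 7.69·12.314739 = 94.700343 m
RSR: p² = 2 + d² − 2cos(α−β) + 2d(sin β − sin α) = 3.590460; p = √p² = 1.894851; φ = atan2(cos α − cos β, d − sin α + sin β) = -1.364903 rad; t = (α − φ) mod 2π = 3.972018 rad, q = (φ − β) mod 2π = 5.025154 rad → L = 7.69·(3.972018 + 1.894851 + 5.025154) = 7.69·10.892023 = 83.759658 m
LSR: p² = d² − 2 + 2cos(α−β) + 2d(sin α + sin β) = -2.004796 < 0 → infeasible
RSL: p² = d² − 2 + 2cos(α−β) − 2d(sin α + sin β) = -3.621240 < 0 → infeasible
RLR: c = (6 − d² + 2cos(α−β) + 2d(sin α − sin β))/8 = 0.551193; p = 2π − arccos c = 5.296182 rad; φ = atan2(cos α − cos β, d − sin α + sin β) = -1.364903 rad; t = (α − φ + p/2) mod 2π = 0.336924 rad, q = (α − β − t + p) mod 2π = 1.390060 rad → L = 7.69·(0.336924 + 5.296182 + 1.390060) = 7.69·7.023165 = 54.008141 m
LRL: c = (6 − d² + 2cos(α−β) − 2d(sin α − sin β))/8 = 0.242101; p = 2π − arccos c = 4.956919 rad; φ = atan2(cos β − cos α, d + sin α − sin β) = 0.853027 rad; t = (φ − α + p/2) mod 2π = 0.724371 rad, q = (β − α − t + p) mod 2π = 1.518561 rad → L = 7.69·(0.724371 + 4.956919 + 1.518561) = 7.69·7.199852 = 55.366860 m
Shortest: RLR with L = 54.008141 m ≈ 54.0081 m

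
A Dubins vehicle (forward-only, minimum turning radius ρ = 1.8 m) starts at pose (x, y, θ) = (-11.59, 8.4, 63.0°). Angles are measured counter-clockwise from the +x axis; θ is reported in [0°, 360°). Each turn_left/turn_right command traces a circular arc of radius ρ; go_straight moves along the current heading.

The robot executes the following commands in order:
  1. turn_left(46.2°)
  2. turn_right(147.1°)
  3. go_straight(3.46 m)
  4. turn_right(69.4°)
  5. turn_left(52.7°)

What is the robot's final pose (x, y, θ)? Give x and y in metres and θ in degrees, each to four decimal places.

set_pose: (x, y, θ) = (-11.5900, 8.4000, 63.0000°), ρ = 1.8
turn_left(46.2°): centre at ρ to the left, rotate +46.2° → (-11.4939, 9.8091, 109.2000°)
turn_right(147.1°): centre at ρ to the right, rotate −147.1° → (-8.6883, 11.8215, -37.9000° ≡ 322.1000°)
go_straight(3.46): x += 3.46·cos θ, y += 3.46·sin θ → (-5.9581, 9.6960, 322.1000°)
turn_right(69.4°): centre at ρ to the right, rotate −69.4° → (-5.3453, 7.7404, 252.7000°)
turn_left(52.7°): centre at ρ to the left, rotate +52.7° → (-5.0939, 6.1624, 305.4000°)

(-5.0939, 6.1624, 305.4000°)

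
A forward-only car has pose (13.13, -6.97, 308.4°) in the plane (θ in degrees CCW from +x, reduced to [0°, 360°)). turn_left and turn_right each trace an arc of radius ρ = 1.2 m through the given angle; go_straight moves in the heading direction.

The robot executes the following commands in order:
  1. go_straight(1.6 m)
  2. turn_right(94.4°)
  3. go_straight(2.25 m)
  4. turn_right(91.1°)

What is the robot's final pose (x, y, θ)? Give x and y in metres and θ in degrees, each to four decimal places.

(10.3105, -10.8793, 122.9000°)

set_pose: (x, y, θ) = (13.1300, -6.9700, 308.4000°), ρ = 1.2
go_straight(1.6): x += 1.6·cos θ, y += 1.6·sin θ → (14.1238, -8.2239, 308.4000°)
turn_right(94.4°): centre at ρ to the right, rotate −94.4° → (13.8544, -9.9641, 214.0000°)
go_straight(2.25): x += 2.25·cos θ, y += 2.25·sin θ → (11.9891, -11.2223, 214.0000°)
turn_right(91.1°): centre at ρ to the right, rotate −91.1° → (10.3105, -10.8793, 122.9000°)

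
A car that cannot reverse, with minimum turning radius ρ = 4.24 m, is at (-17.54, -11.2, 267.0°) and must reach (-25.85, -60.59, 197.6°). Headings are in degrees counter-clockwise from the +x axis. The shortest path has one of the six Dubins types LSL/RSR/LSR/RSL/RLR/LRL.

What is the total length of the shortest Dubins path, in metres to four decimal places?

51.0200 m

Let ψ = atan2(Δy, Δx) = atan2(-49.39, -8.31) = -99.5507° be the start→goal bearing.
Normalize: d = |goal − start| / ρ = 50.084211/4.24 = 11.812314, α = (θ_start − ψ) mod 360° = 6.5507° = 0.114332 rad, β = (θ_goal − ψ) mod 360° = 297.1507° = 5.186258 rad.
Common terms: sin α = 0.114083, cos α = 0.993471, sin β = -0.889809, cos β = 0.456333, cos(α−β) = 0.351842, d² = 139.530761. Work in radians in the unit-radius frame; every candidate has L = ρ·(t + p + q).
LSL: p² = 2 + d² − 2cos(α−β) + 2d(sin α − sin β) = 164.543649; p = √p² = 12.827457; φ = atan2(cos β − cos α, d + sin α − sin β) = -0.041886 rad; t = (φ − α) mod 2π = 6.126967 rad, q = (β − φ) mod 2π = 5.228145 rad → L = 4.24·(6.126967 + 12.827457 + 5.228145) = 4.24·24.182569 = 102.534092 m
RSR: p² = 2 + d² − 2cos(α−β) + 2d(sin β − sin α) = 117.110506; p = √p² = 10.821761; φ = atan2(cos α − cos β, d − sin α + sin β) = 0.049655 rad; t = (α − φ) mod 2π = 0.064676 rad, q = (φ − β) mod 2π = 1.146582 rad → L = 4.24·(0.064676 + 10.821761 + 1.146582) = 4.24·12.033019 = 51.020002 m
LSR: p² = d² − 2 + 2cos(α−β) + 2d(sin α + sin β) = 119.908192; p = √p² = 10.950260; φ = atan2(−cos α − cos β, d + sin α + sin β) − atan2(−2, p) = 0.050037 rad; t = (φ − α) mod 2π = 6.218891 rad, q = (φ − β) mod 2π = 1.146964 rad → L = 4.24·(6.218891 + 10.950260 + 1.146964) = 4.24·18.316115 = 77.660328 m
RSL: p² = d² − 2 + 2cos(α−β) − 2d(sin α + sin β) = 156.560696; p = √p² = 12.512422; φ = atan2(cos α + cos β, d − sin α − sin β) − atan2(2, p) = -0.043832 rad; t = (α − φ) mod 2π = 0.158164 rad, q = (β − φ) mod 2π = 5.230091 rad → L = 4.24·(0.158164 + 12.512422 + 5.230091) = 4.24·17.900677 = 75.898869 m
RLR: c = (6 − d² + 2cos(α−β) + 2d(sin α − sin β))/8 = -13.638813, |c| > 1 → infeasible
LRL: c = (6 − d² + 2cos(α−β) − 2d(sin α − sin β))/8 = -19.567956, |c| > 1 → infeasible
Shortest: RSR with L = 51.020002 m ≈ 51.0200 m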